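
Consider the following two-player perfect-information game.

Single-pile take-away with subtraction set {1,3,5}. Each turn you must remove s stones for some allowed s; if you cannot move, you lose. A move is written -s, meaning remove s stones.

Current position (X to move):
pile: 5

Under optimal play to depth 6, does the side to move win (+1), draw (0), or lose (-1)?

value(5, X) = +1

ply 1, X at 5 | -1=+1→4*; -3=+1→2; -5=+1→0
ply 2, O at 4 | -1=-1→3*; -3=-1→1
ply 3, X at 3 | -1=+1→2*; -3=+1→0
ply 4, O at 2 | -1=-1→1*
ply 5, X at 1 | -1=+1→0*
ply 6: 0 is terminal -1 (O); from 5 depth 6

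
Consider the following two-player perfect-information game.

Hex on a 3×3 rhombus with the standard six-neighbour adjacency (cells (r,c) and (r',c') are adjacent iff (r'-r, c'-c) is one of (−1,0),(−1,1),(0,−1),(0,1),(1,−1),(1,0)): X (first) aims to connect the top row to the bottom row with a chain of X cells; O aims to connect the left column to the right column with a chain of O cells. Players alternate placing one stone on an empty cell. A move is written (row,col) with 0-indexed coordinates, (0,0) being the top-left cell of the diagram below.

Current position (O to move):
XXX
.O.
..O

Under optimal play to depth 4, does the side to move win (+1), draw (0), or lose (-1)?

value(XXX/.O./..O, O) = +1

p1 O@[XXX/.O./..O]: (1,0)[XXX/OO./..O]+1* (1,2)[XXX/.OO/..O]+1 (2,0)[XXX/.O./O.O]+1 (2,1)[XXX/.O./.OO]+1
p2 X@[XXX/OO./..O]: (1,2)[XXX/OOX/..O]-1* (2,0)[XXX/OO./X.O]-1 (2,1)[XXX/OO./.XO]-1
p3 O@[XXX/OOX/..O]: (2,0)[XXX/OOX/O.O]-1 (2,1)[XXX/OOX/.OO]+1*
p4 X@[XXX/OOX/.OO] terminal -1; root [XXX/.O./..O] d4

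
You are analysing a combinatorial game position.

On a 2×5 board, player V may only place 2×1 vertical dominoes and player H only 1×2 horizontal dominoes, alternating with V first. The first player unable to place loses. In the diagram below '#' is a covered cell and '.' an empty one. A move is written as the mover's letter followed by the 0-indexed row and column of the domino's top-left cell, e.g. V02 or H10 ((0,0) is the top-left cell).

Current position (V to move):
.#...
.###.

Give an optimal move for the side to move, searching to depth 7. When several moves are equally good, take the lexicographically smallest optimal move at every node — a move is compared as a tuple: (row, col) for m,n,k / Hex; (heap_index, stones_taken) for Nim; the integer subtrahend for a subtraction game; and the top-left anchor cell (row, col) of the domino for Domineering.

V's best at [.#.../.###.]: V04

p1 V@[.#.../.###.]: V00[##.../####.]-1 V04[.#..#/.####]+1*
p2 H@[.#..#/.####]: H02[.####/.####]-1*
p3 V@[.####/.####]: V00[#####/#####]+1*
p4 H@[#####/#####] terminal -1; root [.#.../.###.] d7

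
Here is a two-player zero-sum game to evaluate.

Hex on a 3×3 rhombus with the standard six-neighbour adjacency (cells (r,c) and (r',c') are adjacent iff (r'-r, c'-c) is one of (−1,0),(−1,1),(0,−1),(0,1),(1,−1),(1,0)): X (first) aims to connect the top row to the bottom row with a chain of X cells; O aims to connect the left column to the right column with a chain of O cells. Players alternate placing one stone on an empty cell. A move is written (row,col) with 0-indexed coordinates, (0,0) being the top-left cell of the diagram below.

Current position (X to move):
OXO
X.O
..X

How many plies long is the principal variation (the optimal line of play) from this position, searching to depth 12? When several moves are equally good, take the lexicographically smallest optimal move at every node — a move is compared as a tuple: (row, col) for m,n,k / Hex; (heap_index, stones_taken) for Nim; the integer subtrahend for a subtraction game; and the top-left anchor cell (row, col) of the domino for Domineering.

PV length from [OXO/X.O/..X]: 3 plies

p1 X@[OXO/X.O/..X]: (1,1)[OXO/XXO/..X]+1* (2,0)[OXO/X.O/X.X]+1 (2,1)[OXO/X.O/.XX]+1
p2 O@[OXO/XXO/..X]: (2,0)[OXO/XXO/O.X]-1* (2,1)[OXO/XXO/.OX]-1
p3 X@[OXO/XXO/O.X]: (2,1)[OXO/XXO/OXX]+1*
p4 O@[OXO/XXO/OXX] terminal -1; root [OXO/X.O/..X] d12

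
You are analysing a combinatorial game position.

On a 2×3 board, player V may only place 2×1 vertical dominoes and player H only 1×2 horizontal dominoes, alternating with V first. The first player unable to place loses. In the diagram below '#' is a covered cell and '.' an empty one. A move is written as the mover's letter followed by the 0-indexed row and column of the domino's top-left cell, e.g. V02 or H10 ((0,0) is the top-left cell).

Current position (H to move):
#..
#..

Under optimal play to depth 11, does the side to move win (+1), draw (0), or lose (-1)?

ply 1, H at #../#.. | H01=+1→###/#..*; H11=+1→#../###
ply 2: ###/#.. is terminal -1 (V); from #../#.. depth 11

value(#../#.., H) = +1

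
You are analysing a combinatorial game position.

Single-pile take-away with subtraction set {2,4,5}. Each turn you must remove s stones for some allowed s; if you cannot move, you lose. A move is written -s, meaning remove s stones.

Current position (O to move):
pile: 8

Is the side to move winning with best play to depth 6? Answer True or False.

[8] O move#1: -2:-1/6*, -4:-1/4, -5:-1/3
[6] X move#2: -2:-1/4, -4:-1/2, -5:+1/1*
[1] end (terminal -1, O#3); searched 8 to 6

O winning at [8]: False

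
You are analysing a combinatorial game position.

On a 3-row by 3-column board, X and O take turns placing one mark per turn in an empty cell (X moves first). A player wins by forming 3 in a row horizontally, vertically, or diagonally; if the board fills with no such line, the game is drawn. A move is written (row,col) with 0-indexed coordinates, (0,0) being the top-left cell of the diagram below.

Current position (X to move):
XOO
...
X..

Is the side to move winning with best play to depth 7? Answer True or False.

X winning at [XOO/.../X..]: True

ply 1, X at XOO/.../X.. | (1,0)=+1→XOO/X../X..*; (1,1)=+1→XOO/.X./X..; (1,2)=+1→XOO/..X/X..; (2,1)=+1→XOO/.../XX.; (2,2)=+1→XOO/.../X.X
ply 2: XOO/X../X.. is terminal -1 (O); from XOO/.../X.. depth 7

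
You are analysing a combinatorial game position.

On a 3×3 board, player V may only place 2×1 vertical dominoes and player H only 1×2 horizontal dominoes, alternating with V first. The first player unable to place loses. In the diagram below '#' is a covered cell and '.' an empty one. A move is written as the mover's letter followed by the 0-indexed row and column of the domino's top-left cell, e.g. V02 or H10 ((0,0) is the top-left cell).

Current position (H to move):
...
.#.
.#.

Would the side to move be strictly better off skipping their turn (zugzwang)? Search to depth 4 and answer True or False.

zugzwang(.../.#./.#., H) = False

[.../.#./.#.] H move#1: H00:-1/##./.#./.#.*, H01:-1/.##/.#./.#.
[##./.#./.#.] V move#2: V02:+1/###/.##/.#.*, V10:+1/##./##./##., V12:+1/##./.##/.##
[###/.##/.#.] end (terminal -1, H#3); searched .../.#./.#. to 4
suppose H passes — search the same position with V to move:
pass> [.../.#./.#.] V move#1: V00:+1/#../##./.#.*, V02:+1/..#/.##/.#., V10:+1/.../##./##., V12:+1/.../.##/.##
pass> [#../##./.#.] H move#2: H01:-1/###/##./.#.*
pass> [###/##./.#.] V move#3: V12:+1/###/###/.##*
pass> [###/###/.##] end (terminal -1, H#4); searched .../.#./.#. to 4
for H: play -1, pass -1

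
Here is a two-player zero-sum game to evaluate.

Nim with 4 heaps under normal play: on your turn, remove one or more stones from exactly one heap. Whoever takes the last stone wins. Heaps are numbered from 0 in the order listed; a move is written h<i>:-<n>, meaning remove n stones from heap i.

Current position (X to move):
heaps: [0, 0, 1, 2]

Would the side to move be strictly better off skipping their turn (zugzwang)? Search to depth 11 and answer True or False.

zugzwang((0,0,1,2), X) = False

[(0,0,1,2)] X move#1: h2:-1:-1/(0,0,0,2), h3:-1:+1/(0,0,1,1)*, h3:-2:-1/(0,0,1,0)
[(0,0,1,1)] O move#2: h2:-1:-1/(0,0,0,1)*, h3:-1:-1/(0,0,1,0)
[(0,0,0,1)] X move#3: h3:-1:+1/(0,0,0,0)*
[(0,0,0,0)] end (terminal -1, O#4); searched (0,0,1,2) to 11
pass branch (O moves first from the same position):
  | [(0,0,1,2)] O move#1: h2:-1:-1/(0,0,0,2), h3:-1:+1/(0,0,1,1)*, h3:-2:-1/(0,0,1,0)
  | [(0,0,1,1)] X move#2: h2:-1:-1/(0,0,0,1)*, h3:-1:-1/(0,0,1,0)
  | [(0,0,0,1)] O move#3: h3:-1:+1/(0,0,0,0)*
  | [(0,0,0,0)] end (terminal -1, X#4); searched (0,0,1,2) to 11
X moving scores +1; X passing scores -1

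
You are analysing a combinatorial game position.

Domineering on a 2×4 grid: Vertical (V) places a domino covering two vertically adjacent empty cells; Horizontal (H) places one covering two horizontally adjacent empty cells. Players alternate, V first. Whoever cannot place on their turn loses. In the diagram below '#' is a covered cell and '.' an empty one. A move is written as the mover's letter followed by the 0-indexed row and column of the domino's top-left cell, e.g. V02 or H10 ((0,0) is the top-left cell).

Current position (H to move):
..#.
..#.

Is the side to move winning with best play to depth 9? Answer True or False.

ply 1, H at ..#./..#. | H00=+1→###./..#.*; H10=+1→..#./###.
ply 2, V at ###./..#. | V03=-1→####/..##*
ply 3, H at ####/..## | H10=+1→####/####*
ply 4: ####/#### is terminal -1 (V); from ..#./..#. depth 9

H winning at [..#./..#.]: True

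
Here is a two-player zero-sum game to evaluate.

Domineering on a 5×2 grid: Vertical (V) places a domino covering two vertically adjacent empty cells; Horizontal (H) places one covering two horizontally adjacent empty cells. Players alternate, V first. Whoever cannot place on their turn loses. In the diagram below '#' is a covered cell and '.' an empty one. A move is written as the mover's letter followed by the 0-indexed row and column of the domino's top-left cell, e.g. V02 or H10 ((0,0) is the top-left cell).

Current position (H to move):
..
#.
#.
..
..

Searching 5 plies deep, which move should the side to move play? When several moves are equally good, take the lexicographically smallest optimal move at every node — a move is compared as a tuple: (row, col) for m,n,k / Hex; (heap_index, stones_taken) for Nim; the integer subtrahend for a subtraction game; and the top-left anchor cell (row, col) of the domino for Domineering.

p1 H@[../#./#./../..]: H00[##/#./#./../..]-1 H30[../#./#./##/..]+1* H40[../#./#./../##]+1
p2 V@[../#./#./##/..]: V01[.#/##/#./##/..]-1* V11[../##/##/##/..]-1
p3 H@[.#/##/#./##/..]: H40[.#/##/#./##/##]+1*
p4 V@[.#/##/#./##/##] terminal -1; root [../#./#./../..] d5

H's best at [../#./#./../..]: H30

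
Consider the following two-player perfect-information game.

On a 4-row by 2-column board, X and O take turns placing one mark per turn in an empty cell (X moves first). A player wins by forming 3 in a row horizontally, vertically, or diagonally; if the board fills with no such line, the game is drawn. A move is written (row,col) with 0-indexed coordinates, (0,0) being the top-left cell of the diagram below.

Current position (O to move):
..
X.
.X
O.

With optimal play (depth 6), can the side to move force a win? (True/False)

ply 1, O at ../X./.X/O. | (0,0)=-1→O./X./.X/O.; (0,1)=+0→.O/X./.X/O.*; (1,1)=+0→../XO/.X/O.; (2,0)=-1→../X./OX/O.; (3,1)=+0→../X./.X/OO
ply 2, X at .O/X./.X/O. | (0,0)=+0→XO/X./.X/O.*; (1,1)=+0→.O/XX/.X/O.; (2,0)=+0→.O/X./XX/O.; (3,1)=+0→.O/X./.X/OX
ply 3, O at XO/X./.X/O. | (1,1)=-1→XO/XO/.X/O.; (2,0)=+0→XO/X./OX/O.*; (3,1)=-1→XO/X./.X/OO
ply 4, X at XO/X./OX/O. | (1,1)=+0→XO/XX/OX/O.*; (3,1)=+0→XO/X./OX/OX
ply 5, O at XO/XX/OX/O. | (3,1)=+0→XO/XX/OX/OO*
ply 6: XO/XX/OX/OO is terminal +0 (X); from ../X./.X/O. depth 6

O winning at [../X./.X/O.]: False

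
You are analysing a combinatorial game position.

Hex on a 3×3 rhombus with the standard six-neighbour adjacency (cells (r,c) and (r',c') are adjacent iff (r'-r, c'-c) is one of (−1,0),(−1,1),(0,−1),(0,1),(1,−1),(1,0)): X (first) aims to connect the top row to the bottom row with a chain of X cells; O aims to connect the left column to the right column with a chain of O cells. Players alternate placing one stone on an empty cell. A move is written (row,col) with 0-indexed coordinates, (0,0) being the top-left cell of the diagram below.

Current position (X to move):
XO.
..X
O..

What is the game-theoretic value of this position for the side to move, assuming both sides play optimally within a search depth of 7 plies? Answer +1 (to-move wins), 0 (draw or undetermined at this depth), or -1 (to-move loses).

ply 1, X at XO./..X/O.. | (0,2)=+1→XOX/..X/O..*; (1,0)=+1→XO./X.X/O..; (1,1)=+1→XO./.XX/O..; (2,1)=-1→XO./..X/OX.; (2,2)=-1→XO./..X/O.X
ply 2, O at XOX/..X/O.. | (1,0)=-1→XOX/O.X/O..*; (1,1)=-1→XOX/.OX/O..; (2,1)=-1→XOX/..X/OO.; (2,2)=-1→XOX/..X/O.O
ply 3, X at XOX/O.X/O.. | (1,1)=+1→XOX/OXX/O..*; (2,1)=+1→XOX/O.X/OX.; (2,2)=+1→XOX/O.X/O.X
ply 4, O at XOX/OXX/O.. | (2,1)=-1→XOX/OXX/OO.*; (2,2)=-1→XOX/OXX/O.O
ply 5, X at XOX/OXX/OO. | (2,2)=+1→XOX/OXX/OOX*
ply 6: XOX/OXX/OOX is terminal -1 (O); from XO./..X/O.. depth 7

value(XO./..X/O.., X) = +1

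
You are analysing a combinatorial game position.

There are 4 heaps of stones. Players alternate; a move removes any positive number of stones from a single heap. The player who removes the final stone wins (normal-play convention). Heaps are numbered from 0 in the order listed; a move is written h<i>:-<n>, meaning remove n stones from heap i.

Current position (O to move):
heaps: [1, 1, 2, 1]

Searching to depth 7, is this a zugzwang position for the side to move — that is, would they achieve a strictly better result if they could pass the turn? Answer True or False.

p1 O@[(1,1,2,1)]: h0:-1[(0,1,2,1)]-1 h1:-1[(1,0,2,1)]-1 h2:-1[(1,1,1,1)]+1* h2:-2[(1,1,0,1)]-1 h3:-1[(1,1,2,0)]-1
p2 X@[(1,1,1,1)]: h0:-1[(0,1,1,1)]-1* h1:-1[(1,0,1,1)]-1 h2:-1[(1,1,0,1)]-1 h3:-1[(1,1,1,0)]-1
p3 O@[(0,1,1,1)]: h1:-1[(0,0,1,1)]+1* h2:-1[(0,1,0,1)]+1 h3:-1[(0,1,1,0)]+1
p4 X@[(0,0,1,1)]: h2:-1[(0,0,0,1)]-1* h3:-1[(0,0,1,0)]-1
p5 O@[(0,0,0,1)]: h3:-1[(0,0,0,0)]+1*
p6 X@[(0,0,0,0)] terminal -1; root [(1,1,2,1)] d7
suppose O passes — search the same position with X to move:
pass> p1 X@[(1,1,2,1)]: h0:-1[(0,1,2,1)]-1 h1:-1[(1,0,2,1)]-1 h2:-1[(1,1,1,1)]+1* h2:-2[(1,1,0,1)]-1 h3:-1[(1,1,2,0)]-1
pass> p2 O@[(1,1,1,1)]: h0:-1[(0,1,1,1)]-1* h1:-1[(1,0,1,1)]-1 h2:-1[(1,1,0,1)]-1 h3:-1[(1,1,1,0)]-1
pass> p3 X@[(0,1,1,1)]: h1:-1[(0,0,1,1)]+1* h2:-1[(0,1,0,1)]+1 h3:-1[(0,1,1,0)]+1
pass> p4 O@[(0,0,1,1)]: h2:-1[(0,0,0,1)]-1* h3:-1[(0,0,1,0)]-1
pass> p5 X@[(0,0,0,1)]: h3:-1[(0,0,0,0)]+1*
pass> p6 O@[(0,0,0,0)] terminal -1; root [(1,1,2,1)] d7
for O: play +1, pass -1

zugzwang((1,1,2,1), O) = False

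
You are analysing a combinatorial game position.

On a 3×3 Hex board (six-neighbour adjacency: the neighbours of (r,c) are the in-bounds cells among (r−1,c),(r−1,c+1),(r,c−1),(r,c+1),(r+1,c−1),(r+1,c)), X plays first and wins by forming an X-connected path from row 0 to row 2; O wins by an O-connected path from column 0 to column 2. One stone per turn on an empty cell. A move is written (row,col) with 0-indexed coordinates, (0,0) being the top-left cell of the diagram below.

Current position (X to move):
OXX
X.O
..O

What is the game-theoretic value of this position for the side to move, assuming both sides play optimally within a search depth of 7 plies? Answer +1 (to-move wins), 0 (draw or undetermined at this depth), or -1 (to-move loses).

p1 X@[OXX/X.O/..O]: (1,1)[OXX/XXO/..O]+1* (2,0)[OXX/X.O/X.O]+1 (2,1)[OXX/X.O/.XO]+1
p2 O@[OXX/XXO/..O]: (2,0)[OXX/XXO/O.O]-1* (2,1)[OXX/XXO/.OO]-1
p3 X@[OXX/XXO/O.O]: (2,1)[OXX/XXO/OXO]+1*
p4 O@[OXX/XXO/OXO] terminal -1; root [OXX/X.O/..O] d7

value(OXX/X.O/..O, X) = +1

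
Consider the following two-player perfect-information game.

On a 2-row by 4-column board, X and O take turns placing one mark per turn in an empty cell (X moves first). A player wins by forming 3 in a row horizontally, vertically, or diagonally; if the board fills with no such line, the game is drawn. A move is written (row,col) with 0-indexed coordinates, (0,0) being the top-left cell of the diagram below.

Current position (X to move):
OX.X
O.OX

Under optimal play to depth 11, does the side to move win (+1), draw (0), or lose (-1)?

value(OX.X/O.OX, X) = +1

[OX.X/O.OX] X move#1: (0,2):+1/OXXX/O.OX*, (1,1):+0/OX.X/OXOX
[OXXX/O.OX] end (terminal -1, O#2); searched OX.X/O.OX to 11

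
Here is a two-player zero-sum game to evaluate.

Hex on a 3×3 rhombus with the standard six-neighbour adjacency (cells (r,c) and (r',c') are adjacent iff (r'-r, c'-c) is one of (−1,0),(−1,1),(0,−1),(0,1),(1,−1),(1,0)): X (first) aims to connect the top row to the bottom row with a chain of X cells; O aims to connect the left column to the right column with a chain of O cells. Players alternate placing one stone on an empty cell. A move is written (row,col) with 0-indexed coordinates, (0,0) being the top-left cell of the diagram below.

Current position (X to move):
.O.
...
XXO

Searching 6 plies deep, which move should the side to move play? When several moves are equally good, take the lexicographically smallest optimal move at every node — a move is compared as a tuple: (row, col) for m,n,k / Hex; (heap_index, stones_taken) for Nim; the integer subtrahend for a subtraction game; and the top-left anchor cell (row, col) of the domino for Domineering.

[.O./.../XXO] X move#1: (0,0):+1/XO./.../XXO*, (0,2):+1/.OX/.../XXO, (1,0):+1/.O./X../XXO, (1,1):-1/.O./.X./XXO, (1,2):-1/.O./..X/XXO
[XO./.../XXO] O move#2: (0,2):-1/XOO/.../XXO*, (1,0):-1/XO./O../XXO, (1,1):-1/XO./.O./XXO, (1,2):-1/XO./..O/XXO
[XOO/.../XXO] X move#3: (1,0):+1/XOO/X../XXO*, (1,1):-1/XOO/.X./XXO, (1,2):-1/XOO/..X/XXO
[XOO/X../XXO] end (terminal -1, O#4); searched .O./.../XXO to 6

X's best at [.O./.../XXO]: (0,0)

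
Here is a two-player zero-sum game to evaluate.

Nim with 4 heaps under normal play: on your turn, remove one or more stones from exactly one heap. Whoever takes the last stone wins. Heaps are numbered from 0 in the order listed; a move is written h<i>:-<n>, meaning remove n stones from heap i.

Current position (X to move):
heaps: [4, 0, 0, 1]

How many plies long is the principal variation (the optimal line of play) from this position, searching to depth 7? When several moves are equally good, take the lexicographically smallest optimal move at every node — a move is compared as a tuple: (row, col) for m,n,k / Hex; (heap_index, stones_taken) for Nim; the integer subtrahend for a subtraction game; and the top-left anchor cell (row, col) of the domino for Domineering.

PV length from [(4,0,0,1)]: 3 plies

ply 1, X at (4,0,0,1) | h0:-1=-1→(3,0,0,1); h0:-2=-1→(2,0,0,1); h0:-3=+1→(1,0,0,1)*; h0:-4=-1→(0,0,0,1); h3:-1=-1→(4,0,0,0)
ply 2, O at (1,0,0,1) | h0:-1=-1→(0,0,0,1)*; h3:-1=-1→(1,0,0,0)
ply 3, X at (0,0,0,1) | h3:-1=+1→(0,0,0,0)*
ply 4: (0,0,0,0) is terminal -1 (O); from (4,0,0,1) depth 7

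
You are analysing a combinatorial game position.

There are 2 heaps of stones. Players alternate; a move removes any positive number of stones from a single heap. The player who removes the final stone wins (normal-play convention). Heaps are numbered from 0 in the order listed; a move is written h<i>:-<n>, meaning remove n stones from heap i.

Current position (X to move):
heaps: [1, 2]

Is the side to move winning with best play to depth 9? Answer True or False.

X winning at [(1,2)]: True

p1 X@[(1,2)]: h0:-1[(0,2)]-1 h1:-1[(1,1)]+1* h1:-2[(1,0)]-1
p2 O@[(1,1)]: h0:-1[(0,1)]-1* h1:-1[(1,0)]-1
p3 X@[(0,1)]: h1:-1[(0,0)]+1*
p4 O@[(0,0)] terminal -1; root [(1,2)] d9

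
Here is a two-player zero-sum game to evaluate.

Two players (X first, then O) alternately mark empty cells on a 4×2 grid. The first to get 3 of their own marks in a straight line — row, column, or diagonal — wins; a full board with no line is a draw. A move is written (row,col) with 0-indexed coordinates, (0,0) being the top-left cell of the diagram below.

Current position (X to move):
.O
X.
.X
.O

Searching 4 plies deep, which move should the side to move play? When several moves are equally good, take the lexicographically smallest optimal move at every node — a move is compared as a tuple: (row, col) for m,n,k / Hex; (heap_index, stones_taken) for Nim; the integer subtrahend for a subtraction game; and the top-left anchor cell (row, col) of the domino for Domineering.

[.O/X./.X/.O] X move#1: (0,0):+0/XO/X./.X/.O, (1,1):+0/.O/XX/.X/.O, (2,0):+1/.O/X./XX/.O*, (3,0):+0/.O/X./.X/XO
[.O/X./XX/.O] O move#2: (0,0):-1/OO/X./XX/.O*, (1,1):-1/.O/XO/XX/.O, (3,0):-1/.O/X./XX/OO
[OO/X./XX/.O] X move#3: (1,1):+0/OO/XX/XX/.O, (3,0):+1/OO/X./XX/XO*
[OO/X./XX/XO] end (terminal -1, O#4); searched .O/X./.X/.O to 4

X's best at [.O/X./.X/.O]: (2,0)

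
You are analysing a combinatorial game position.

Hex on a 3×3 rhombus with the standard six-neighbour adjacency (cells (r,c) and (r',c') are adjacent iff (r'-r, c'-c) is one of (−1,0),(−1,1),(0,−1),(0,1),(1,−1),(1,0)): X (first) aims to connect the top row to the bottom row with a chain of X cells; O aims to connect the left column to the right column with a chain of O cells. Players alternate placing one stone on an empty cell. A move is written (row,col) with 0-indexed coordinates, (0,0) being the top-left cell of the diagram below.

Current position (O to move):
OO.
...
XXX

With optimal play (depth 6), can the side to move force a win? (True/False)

O winning at [OO./.../XXX]: True

p1 O@[OO./.../XXX]: (0,2)[OOO/.../XXX]+1* (1,0)[OO./O../XXX]-1 (1,1)[OO./.O./XXX]+1 (1,2)[OO./..O/XXX]+1
p2 X@[OOO/.../XXX] terminal -1; root [OO./.../XXX] d6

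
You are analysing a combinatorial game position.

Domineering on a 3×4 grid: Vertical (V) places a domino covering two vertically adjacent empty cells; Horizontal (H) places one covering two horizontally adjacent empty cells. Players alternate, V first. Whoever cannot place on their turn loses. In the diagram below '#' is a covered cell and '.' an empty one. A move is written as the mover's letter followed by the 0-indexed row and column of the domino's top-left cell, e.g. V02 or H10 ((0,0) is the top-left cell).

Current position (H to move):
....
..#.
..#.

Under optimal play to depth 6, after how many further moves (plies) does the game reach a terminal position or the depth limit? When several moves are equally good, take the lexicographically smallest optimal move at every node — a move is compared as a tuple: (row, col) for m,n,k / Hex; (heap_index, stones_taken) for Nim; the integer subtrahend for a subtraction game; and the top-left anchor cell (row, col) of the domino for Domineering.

PV length from [..../..#./..#.]: 3 plies

ply 1, H at ..../..#./..#. | H00=-1→##../..#./..#.; H01=-1→.##./..#./..#.; H02=-1→..##/..#./..#.; H10=+1→..../###./..#.*; H20=-1→..../..#./###.
ply 2, V at ..../###./..#. | V03=-1→...#/####/..#.*; V13=-1→..../####/..##
ply 3, H at ...#/####/..#. | H00=+1→##.#/####/..#.*; H01=+1→.###/####/..#.; H20=+1→...#/####/###.
ply 4: ##.#/####/..#. is terminal -1 (V); from ..../..#./..#. depth 6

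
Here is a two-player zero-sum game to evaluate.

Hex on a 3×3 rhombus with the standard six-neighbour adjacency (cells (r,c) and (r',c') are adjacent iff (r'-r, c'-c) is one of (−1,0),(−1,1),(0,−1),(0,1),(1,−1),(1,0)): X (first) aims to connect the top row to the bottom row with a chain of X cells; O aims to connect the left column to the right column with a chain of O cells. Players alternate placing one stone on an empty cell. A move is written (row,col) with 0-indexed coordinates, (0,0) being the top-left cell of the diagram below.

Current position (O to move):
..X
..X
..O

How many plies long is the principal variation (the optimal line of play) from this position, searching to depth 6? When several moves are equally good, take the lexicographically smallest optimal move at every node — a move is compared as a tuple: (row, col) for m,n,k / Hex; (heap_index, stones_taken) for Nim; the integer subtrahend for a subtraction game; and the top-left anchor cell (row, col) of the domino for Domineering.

PV length from [..X/..X/..O]: 6 plies

[..X/..X/..O] O move#1: (0,0):-1/O.X/..X/..O*, (0,1):-1/.OX/..X/..O, (1,0):-1/..X/O.X/..O, (1,1):-1/..X/.OX/..O, (2,0):-1/..X/..X/O.O, (2,1):-1/..X/..X/.OO
[O.X/..X/..O] X move#2: (0,1):+1/OXX/..X/..O*, (1,0):+1/O.X/X.X/..O, (1,1):+1/O.X/.XX/..O, (2,0):+1/O.X/..X/X.O, (2,1):+1/O.X/..X/.XO
[OXX/..X/..O] O move#3: (1,0):-1/OXX/O.X/..O*, (1,1):-1/OXX/.OX/..O, (2,0):-1/OXX/..X/O.O, (2,1):-1/OXX/..X/.OO
[OXX/O.X/..O] X move#4: (1,1):+1/OXX/OXX/..O*, (2,0):+1/OXX/O.X/X.O, (2,1):+1/OXX/O.X/.XO
[OXX/OXX/..O] O move#5: (2,0):-1/OXX/OXX/O.O*, (2,1):-1/OXX/OXX/.OO
[OXX/OXX/O.O] X move#6: (2,1):+1/OXX/OXX/OXO*
[OXX/OXX/OXO] end (terminal -1, O#7); searched ..X/..X/..O to 6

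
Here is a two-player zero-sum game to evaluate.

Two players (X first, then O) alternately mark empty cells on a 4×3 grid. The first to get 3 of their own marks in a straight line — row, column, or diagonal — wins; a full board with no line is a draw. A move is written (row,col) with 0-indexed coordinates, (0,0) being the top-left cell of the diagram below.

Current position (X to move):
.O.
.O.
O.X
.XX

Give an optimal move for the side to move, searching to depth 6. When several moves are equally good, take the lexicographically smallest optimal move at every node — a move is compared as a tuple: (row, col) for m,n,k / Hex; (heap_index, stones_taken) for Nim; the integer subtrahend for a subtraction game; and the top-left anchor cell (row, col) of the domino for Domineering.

[.O./.O./O.X/.XX] X move#1: (0,0):-1/XO./.O./O.X/.XX, (0,2):-1/.OX/.O./O.X/.XX, (1,0):-1/.O./XO./O.X/.XX, (1,2):+1/.O./.OX/O.X/.XX*, (2,1):-1/.O./.O./OXX/.XX, (3,0):+1/.O./.O./O.X/XXX
[.O./.OX/O.X/.XX] end (terminal -1, O#2); searched .O./.O./O.X/.XX to 6

X's best at [.O./.O./O.X/.XX]: (1,2)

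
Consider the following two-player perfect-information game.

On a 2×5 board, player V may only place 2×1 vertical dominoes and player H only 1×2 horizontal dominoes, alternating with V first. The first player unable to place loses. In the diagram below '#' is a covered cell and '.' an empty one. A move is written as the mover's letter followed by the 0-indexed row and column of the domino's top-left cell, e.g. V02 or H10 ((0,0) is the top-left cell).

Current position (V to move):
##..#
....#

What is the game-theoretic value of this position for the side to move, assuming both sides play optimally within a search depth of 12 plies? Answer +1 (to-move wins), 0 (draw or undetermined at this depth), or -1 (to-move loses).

value(##..#/....#, V) = +1

ply 1, V at ##..#/....# | V02=+1→###.#/..#.#*; V03=-1→##.##/...##
ply 2, H at ###.#/..#.# | H10=-1→###.#/###.#*
ply 3, V at ###.#/###.# | V03=+1→#####/#####*
ply 4: #####/##### is terminal -1 (H); from ##..#/....# depth 12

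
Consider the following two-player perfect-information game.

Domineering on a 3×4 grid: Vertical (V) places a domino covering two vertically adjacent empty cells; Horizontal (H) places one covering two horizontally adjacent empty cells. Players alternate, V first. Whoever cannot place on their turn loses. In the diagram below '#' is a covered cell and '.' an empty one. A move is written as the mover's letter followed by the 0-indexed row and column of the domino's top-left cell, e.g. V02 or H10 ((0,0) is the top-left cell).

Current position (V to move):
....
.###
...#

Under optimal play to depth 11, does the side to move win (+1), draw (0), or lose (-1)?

value(..../.###/...#, V) = -1

[..../.###/...#] V move#1: V00:-1/#.../####/...#*, V10:-1/..../####/#..#
[#.../####/...#] H move#2: H01:+1/###./####/...#*, H02:+1/#.##/####/...#, H20:+1/#.../####/##.#, H21:+1/#.../####/.###
[###./####/...#] end (terminal -1, V#3); searched ..../.###/...# to 11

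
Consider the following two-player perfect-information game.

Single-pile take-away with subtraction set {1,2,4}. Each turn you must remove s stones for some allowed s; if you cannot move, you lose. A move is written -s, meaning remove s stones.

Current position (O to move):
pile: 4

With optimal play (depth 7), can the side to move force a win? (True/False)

[4] O move#1: -1:+1/3*, -2:-1/2, -4:+1/0
[3] X move#2: -1:-1/2*, -2:-1/1
[2] O move#3: -1:-1/1, -2:+1/0*
[0] end (terminal -1, X#4); searched 4 to 7

O winning at [4]: True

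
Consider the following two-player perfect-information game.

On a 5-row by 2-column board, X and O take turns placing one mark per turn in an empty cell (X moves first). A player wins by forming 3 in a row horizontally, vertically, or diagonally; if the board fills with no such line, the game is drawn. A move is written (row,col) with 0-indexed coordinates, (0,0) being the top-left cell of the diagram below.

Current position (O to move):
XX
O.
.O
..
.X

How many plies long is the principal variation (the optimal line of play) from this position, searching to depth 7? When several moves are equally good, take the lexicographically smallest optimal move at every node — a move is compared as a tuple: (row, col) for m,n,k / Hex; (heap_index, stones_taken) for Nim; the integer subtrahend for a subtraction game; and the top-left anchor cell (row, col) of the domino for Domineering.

PV length from [XX/O./.O/../.X]: 5 plies

p1 O@[XX/O./.O/../.X]: (1,1)[XX/OO/.O/../.X]+0* (2,0)[XX/O./OO/../.X]+0 (3,0)[XX/O./.O/O./.X]+0 (3,1)[XX/O./.O/.O/.X]+0 (4,0)[XX/O./.O/../OX]+0
p2 X@[XX/OO/.O/../.X]: (2,0)[XX/OO/XO/../.X]-1 (3,0)[XX/OO/.O/X./.X]-1 (3,1)[XX/OO/.O/.X/.X]+0* (4,0)[XX/OO/.O/../XX]-1
p3 O@[XX/OO/.O/.X/.X]: (2,0)[XX/OO/OO/.X/.X]+0* (3,0)[XX/OO/.O/OX/.X]+0 (4,0)[XX/OO/.O/.X/OX]+0
p4 X@[XX/OO/OO/.X/.X]: (3,0)[XX/OO/OO/XX/.X]+0* (4,0)[XX/OO/OO/.X/XX]-1
p5 O@[XX/OO/OO/XX/.X]: (4,0)[XX/OO/OO/XX/OX]+0*
p6 X@[XX/OO/OO/XX/OX] terminal +0; root [XX/O./.O/../.X] d7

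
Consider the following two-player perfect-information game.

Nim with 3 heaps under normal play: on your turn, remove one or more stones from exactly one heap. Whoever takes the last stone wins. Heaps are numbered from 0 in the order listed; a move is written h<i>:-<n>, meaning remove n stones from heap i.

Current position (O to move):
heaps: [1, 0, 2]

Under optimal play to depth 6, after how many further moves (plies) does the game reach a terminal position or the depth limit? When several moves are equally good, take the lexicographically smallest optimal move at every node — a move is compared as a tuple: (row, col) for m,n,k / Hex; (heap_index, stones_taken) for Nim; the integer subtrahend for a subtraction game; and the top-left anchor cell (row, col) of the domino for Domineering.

p1 O@[(1,0,2)]: h0:-1[(0,0,2)]-1 h2:-1[(1,0,1)]+1* h2:-2[(1,0,0)]-1
p2 X@[(1,0,1)]: h0:-1[(0,0,1)]-1* h2:-1[(1,0,0)]-1
p3 O@[(0,0,1)]: h2:-1[(0,0,0)]+1*
p4 X@[(0,0,0)] terminal -1; root [(1,0,2)] d6

PV length from [(1,0,2)]: 3 plies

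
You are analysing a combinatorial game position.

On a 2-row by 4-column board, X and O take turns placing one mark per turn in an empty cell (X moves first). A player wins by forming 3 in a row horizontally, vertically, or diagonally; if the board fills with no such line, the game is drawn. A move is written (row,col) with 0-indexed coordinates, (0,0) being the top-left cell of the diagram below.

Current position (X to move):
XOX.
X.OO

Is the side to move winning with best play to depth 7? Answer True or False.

X winning at [XOX./X.OO]: False

[XOX./X.OO] X move#1: (0,3):-1/XOXX/X.OO, (1,1):+0/XOX./XXOO*
[XOX./XXOO] O move#2: (0,3):+0/XOXO/XXOO*
[XOXO/XXOO] end (terminal +0, X#3); searched XOX./X.OO to 7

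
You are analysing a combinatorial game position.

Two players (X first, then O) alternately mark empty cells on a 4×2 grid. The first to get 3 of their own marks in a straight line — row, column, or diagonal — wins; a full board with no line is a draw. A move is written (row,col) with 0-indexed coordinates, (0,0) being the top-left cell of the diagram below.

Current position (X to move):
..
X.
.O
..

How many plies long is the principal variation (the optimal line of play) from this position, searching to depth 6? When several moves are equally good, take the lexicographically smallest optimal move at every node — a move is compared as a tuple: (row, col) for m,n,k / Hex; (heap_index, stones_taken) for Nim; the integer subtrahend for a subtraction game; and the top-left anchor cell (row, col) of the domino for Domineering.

p1 X@[../X./.O/..]: (0,0)[X./X./.O/..]+0 (0,1)[.X/X./.O/..]+0 (1,1)[../XX/.O/..]+0 (2,0)[../X./XO/..]+1* (3,0)[../X./.O/X.]+0 (3,1)[../X./.O/.X]+0
p2 O@[../X./XO/..]: (0,0)[O./X./XO/..]-1* (0,1)[.O/X./XO/..]-1 (1,1)[../XO/XO/..]-1 (3,0)[../X./XO/O.]-1 (3,1)[../X./XO/.O]-1
p3 X@[O./X./XO/..]: (0,1)[OX/X./XO/..]+0 (1,1)[O./XX/XO/..]+0 (3,0)[O./X./XO/X.]+1* (3,1)[O./X./XO/.X]+0
p4 O@[O./X./XO/X.] terminal -1; root [../X./.O/..] d6

PV length from [../X./.O/..]: 3 plies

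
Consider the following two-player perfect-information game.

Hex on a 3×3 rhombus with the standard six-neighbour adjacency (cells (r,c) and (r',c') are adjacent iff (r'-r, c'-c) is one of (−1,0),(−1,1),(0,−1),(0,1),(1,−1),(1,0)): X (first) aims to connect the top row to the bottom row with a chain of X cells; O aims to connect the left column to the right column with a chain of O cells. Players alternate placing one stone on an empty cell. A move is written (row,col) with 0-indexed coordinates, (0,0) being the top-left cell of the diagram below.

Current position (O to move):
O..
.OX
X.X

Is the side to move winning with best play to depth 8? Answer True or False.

[O../.OX/X.X] O move#1: (0,1):-1/OO./.OX/X.X, (0,2):+1/O.O/.OX/X.X*, (1,0):-1/O../OOX/X.X, (2,1):-1/O../.OX/XOX
[O.O/.OX/X.X] X move#2: (0,1):-1/OXO/.OX/X.X*, (1,0):-1/O.O/XOX/X.X, (2,1):-1/O.O/.OX/XXX
[OXO/.OX/X.X] O move#3: (1,0):+1/OXO/OOX/X.X*, (2,1):-1/OXO/.OX/XOX
[OXO/OOX/X.X] end (terminal -1, X#4); searched O../.OX/X.X to 8

O winning at [O../.OX/X.X]: True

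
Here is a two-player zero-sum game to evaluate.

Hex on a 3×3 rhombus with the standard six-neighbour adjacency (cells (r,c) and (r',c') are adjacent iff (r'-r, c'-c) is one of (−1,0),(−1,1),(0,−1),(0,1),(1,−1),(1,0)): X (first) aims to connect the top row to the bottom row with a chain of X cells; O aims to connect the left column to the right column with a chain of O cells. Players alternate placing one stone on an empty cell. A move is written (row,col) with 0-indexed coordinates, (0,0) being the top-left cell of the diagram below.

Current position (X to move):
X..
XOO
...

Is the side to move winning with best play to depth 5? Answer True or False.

X winning at [X../XOO/...]: True

ply 1, X at X../XOO/... | (0,1)=-1→XX./XOO/...; (0,2)=-1→X.X/XOO/...; (2,0)=+1→X../XOO/X..*; (2,1)=-1→X../XOO/.X.; (2,2)=-1→X../XOO/..X
ply 2: X../XOO/X.. is terminal -1 (O); from X../XOO/... depth 5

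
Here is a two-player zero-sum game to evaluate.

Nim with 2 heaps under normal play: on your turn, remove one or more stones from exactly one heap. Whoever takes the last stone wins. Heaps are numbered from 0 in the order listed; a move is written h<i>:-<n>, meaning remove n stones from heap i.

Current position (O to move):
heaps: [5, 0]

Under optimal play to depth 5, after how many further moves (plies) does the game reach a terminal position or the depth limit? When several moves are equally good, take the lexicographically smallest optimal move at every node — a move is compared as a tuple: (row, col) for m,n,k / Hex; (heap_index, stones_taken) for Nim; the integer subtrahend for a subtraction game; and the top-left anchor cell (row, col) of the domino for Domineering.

PV length from [(5,0)]: 1 ply

p1 O@[(5,0)]: h0:-1[(4,0)]-1 h0:-2[(3,0)]-1 h0:-3[(2,0)]-1 h0:-4[(1,0)]-1 h0:-5[(0,0)]+1*
p2 X@[(0,0)] terminal -1; root [(5,0)] d5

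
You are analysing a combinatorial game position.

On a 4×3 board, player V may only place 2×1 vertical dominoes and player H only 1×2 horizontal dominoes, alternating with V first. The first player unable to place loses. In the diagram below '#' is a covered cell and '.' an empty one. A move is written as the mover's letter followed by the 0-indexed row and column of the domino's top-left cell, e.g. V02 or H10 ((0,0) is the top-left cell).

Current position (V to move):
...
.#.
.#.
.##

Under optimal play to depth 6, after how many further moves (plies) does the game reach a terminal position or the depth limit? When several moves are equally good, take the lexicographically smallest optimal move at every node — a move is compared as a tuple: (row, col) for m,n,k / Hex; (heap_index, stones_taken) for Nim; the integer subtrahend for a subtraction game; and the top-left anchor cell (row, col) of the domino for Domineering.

p1 V@[.../.#./.#./.##]: V00[#../##./.#./.##]+1* V02[..#/.##/.#./.##]+1 V10[.../##./##./.##]+1 V12[.../.##/.##/.##]+1 V20[.../.#./##./###]+1
p2 H@[#../##./.#./.##]: H01[###/##./.#./.##]-1*
p3 V@[###/##./.#./.##]: V12[###/###/.##/.##]+1* V20[###/##./##./###]+1
p4 H@[###/###/.##/.##] terminal -1; root [.../.#./.#./.##] d6

PV length from [.../.#./.#./.##]: 3 plies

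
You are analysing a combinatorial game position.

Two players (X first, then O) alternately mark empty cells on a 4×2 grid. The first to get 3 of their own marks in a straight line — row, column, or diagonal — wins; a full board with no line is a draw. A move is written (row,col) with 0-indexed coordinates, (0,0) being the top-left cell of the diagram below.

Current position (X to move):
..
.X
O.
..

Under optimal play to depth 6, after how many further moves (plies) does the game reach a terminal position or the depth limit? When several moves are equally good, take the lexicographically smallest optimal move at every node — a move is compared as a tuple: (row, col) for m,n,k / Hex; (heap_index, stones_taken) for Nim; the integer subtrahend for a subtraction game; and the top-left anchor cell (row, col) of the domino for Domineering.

[../.X/O./..] X move#1: (0,0):+0/X./.X/O./.., (0,1):+0/.X/.X/O./.., (1,0):+0/../XX/O./.., (2,1):+1/../.X/OX/..*, (3,0):+0/../.X/O./X., (3,1):+0/../.X/O./.X
[../.X/OX/..] O move#2: (0,0):-1/O./.X/OX/..*, (0,1):-1/.O/.X/OX/.., (1,0):-1/../OX/OX/.., (3,0):-1/../.X/OX/O., (3,1):-1/../.X/OX/.O
[O./.X/OX/..] X move#3: (0,1):+1/OX/.X/OX/..*, (1,0):+1/O./XX/OX/.., (3,0):-1/O./.X/OX/X., (3,1):+1/O./.X/OX/.X
[OX/.X/OX/..] end (terminal -1, O#4); searched ../.X/O./.. to 6

PV length from [../.X/O./..]: 3 plies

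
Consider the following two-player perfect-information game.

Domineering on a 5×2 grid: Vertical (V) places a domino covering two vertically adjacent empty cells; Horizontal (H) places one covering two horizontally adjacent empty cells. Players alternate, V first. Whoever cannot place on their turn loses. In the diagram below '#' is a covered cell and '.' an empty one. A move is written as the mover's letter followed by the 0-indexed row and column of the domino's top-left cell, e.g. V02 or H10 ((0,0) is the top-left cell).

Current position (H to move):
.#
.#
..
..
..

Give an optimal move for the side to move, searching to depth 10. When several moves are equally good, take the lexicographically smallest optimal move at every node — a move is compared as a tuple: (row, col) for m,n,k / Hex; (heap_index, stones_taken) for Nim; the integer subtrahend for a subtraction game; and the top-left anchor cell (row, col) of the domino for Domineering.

H's best at [.#/.#/../../..]: H30

p1 H@[.#/.#/../../..]: H20[.#/.#/##/../..]-1 H30[.#/.#/../##/..]+1* H40[.#/.#/../../##]-1
p2 V@[.#/.#/../##/..]: V00[##/##/../##/..]-1* V10[.#/##/#./##/..]-1
p3 H@[##/##/../##/..]: H20[##/##/##/##/..]+1* H40[##/##/../##/##]+1
p4 V@[##/##/##/##/..] terminal -1; root [.#/.#/../../..] d10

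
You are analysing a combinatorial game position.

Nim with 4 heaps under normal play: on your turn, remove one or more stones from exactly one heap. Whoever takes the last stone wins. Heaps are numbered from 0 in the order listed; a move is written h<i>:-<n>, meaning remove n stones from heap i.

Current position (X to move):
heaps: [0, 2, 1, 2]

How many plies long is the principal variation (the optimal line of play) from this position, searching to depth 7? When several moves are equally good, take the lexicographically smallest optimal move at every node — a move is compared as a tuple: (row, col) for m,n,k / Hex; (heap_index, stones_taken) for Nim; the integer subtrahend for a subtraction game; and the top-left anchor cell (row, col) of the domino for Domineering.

ply 1, X at (0,2,1,2) | h1:-1=-1→(0,1,1,2); h1:-2=-1→(0,0,1,2); h2:-1=+1→(0,2,0,2)*; h3:-1=-1→(0,2,1,1); h3:-2=-1→(0,2,1,0)
ply 2, O at (0,2,0,2) | h1:-1=-1→(0,1,0,2)*; h1:-2=-1→(0,0,0,2); h3:-1=-1→(0,2,0,1); h3:-2=-1→(0,2,0,0)
ply 3, X at (0,1,0,2) | h1:-1=-1→(0,0,0,2); h3:-1=+1→(0,1,0,1)*; h3:-2=-1→(0,1,0,0)
ply 4, O at (0,1,0,1) | h1:-1=-1→(0,0,0,1)*; h3:-1=-1→(0,1,0,0)
ply 5, X at (0,0,0,1) | h3:-1=+1→(0,0,0,0)*
ply 6: (0,0,0,0) is terminal -1 (O); from (0,2,1,2) depth 7

PV length from [(0,2,1,2)]: 5 plies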